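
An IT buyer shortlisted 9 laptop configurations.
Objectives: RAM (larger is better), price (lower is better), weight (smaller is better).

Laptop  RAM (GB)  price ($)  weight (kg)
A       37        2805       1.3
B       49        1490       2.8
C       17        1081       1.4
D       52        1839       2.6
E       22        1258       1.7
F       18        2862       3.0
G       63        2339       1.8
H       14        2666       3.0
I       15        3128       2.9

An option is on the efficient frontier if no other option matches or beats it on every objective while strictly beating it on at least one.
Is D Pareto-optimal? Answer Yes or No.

A: worse on RAM (37 vs 52).
B: worse on RAM (49 vs 52).
C: worse on RAM (17 vs 52).
E: worse on RAM (22 vs 52).
F: worse on RAM (18 vs 52).
G: worse on price (2339 vs 1839).
H: worse on RAM (14 vs 52).
I: worse on RAM (15 vs 52).
No option is at least as good as D on every objective and strictly better on one.

Yes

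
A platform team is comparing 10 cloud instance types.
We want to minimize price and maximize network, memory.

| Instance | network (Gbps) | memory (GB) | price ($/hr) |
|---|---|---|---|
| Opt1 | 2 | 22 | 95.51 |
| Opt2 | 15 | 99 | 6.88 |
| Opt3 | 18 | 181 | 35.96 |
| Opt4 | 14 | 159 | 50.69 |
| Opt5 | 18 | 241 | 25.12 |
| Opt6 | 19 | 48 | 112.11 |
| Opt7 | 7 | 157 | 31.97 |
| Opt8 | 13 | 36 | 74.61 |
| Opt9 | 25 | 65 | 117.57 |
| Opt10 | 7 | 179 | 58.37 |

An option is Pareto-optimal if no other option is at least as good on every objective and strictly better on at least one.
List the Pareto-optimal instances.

Opt1: dominated by Opt2 (network 15≥2, memory 99≥22, price 6.88≤95.51).
Opt2: not dominated (best price).
Opt3: dominated by Opt5 (network 18≥18, memory 241≥181, price 25.12≤35.96).
Opt4: dominated by Opt3 (network 18≥14, memory 181≥159, price 35.96≤50.69).
Opt5: not dominated (best memory).
Opt6: not dominated.
Opt7: dominated by Opt5 (network 18≥7, memory 241≥157, price 25.12≤31.97).
Opt8: dominated by Opt2 (network 15≥13, memory 99≥36, price 6.88≤74.61).
Opt9: not dominated (best network).
Opt10: dominated by Opt3 (network 18≥7, memory 181≥179, price 35.96≤58.37).

Opt2, Opt5, Opt6, Opt9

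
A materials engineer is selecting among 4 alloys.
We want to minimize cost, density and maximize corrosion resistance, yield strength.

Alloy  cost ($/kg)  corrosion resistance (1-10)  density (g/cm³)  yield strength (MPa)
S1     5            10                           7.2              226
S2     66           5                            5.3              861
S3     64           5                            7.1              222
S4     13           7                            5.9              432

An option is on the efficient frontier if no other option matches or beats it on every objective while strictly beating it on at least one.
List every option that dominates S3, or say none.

S4

S4: cost 13≤64, corrosion resistance 7≥5, density 5.9≤7.1, yield strength 432≥222 — dominates S3.
Others (S1, S2) are each worse than S3 on at least one objective.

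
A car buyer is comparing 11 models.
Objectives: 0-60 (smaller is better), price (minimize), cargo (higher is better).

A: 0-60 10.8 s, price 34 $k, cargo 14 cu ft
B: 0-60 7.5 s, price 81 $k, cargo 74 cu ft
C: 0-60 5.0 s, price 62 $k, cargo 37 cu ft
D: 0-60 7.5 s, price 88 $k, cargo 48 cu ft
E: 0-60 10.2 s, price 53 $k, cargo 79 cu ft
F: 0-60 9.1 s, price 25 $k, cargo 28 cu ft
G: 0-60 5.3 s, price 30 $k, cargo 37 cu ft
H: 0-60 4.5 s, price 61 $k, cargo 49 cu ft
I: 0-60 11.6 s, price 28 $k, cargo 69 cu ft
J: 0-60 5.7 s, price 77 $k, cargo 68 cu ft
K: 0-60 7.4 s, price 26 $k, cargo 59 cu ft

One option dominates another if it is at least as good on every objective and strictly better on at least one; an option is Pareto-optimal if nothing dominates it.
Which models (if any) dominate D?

B: 0-60 7.5≤7.5, price 81≤88, cargo 74≥48 — dominates D.
H: 0-60 4.5≤7.5, price 61≤88, cargo 49≥48 — dominates D.
J: 0-60 5.7≤7.5, price 77≤88, cargo 68≥48 — dominates D.
K: 0-60 7.4≤7.5, price 26≤88, cargo 59≥48 — dominates D.
Others (A, C, E, F, G, I) are each worse than D on at least one objective.

B, H, J, K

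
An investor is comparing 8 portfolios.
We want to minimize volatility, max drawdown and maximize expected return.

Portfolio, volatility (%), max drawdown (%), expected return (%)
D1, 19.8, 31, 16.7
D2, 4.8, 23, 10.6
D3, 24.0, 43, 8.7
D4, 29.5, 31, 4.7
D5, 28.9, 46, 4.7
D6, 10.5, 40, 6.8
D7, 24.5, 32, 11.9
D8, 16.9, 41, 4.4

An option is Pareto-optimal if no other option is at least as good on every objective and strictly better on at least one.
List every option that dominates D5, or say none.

D1: volatility 19.8≤28.9, max drawdown 31≤46, expected return 16.7≥4.7 — dominates D5.
D2: volatility 4.8≤28.9, max drawdown 23≤46, expected return 10.6≥4.7 — dominates D5.
D3: volatility 24.0≤28.9, max drawdown 43≤46, expected return 8.7≥4.7 — dominates D5.
D6: volatility 10.5≤28.9, max drawdown 40≤46, expected return 6.8≥4.7 — dominates D5.
D7: volatility 24.5≤28.9, max drawdown 32≤46, expected return 11.9≥4.7 — dominates D5.
Others (D4, D8) are each worse than D5 on at least one objective.

D1, D2, D3, D6, D7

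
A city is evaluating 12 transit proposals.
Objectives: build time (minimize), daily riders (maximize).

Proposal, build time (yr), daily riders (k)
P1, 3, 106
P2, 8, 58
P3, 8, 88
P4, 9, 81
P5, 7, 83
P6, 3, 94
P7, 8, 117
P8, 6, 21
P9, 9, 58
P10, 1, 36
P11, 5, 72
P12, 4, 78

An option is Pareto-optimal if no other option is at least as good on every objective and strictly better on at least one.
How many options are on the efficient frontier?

P1: not dominated.
P2: dominated by P1 (build time 3≤8, daily riders 106≥58).
P3: dominated by P1 (build time 3≤8, daily riders 106≥88).
P4: dominated by P1 (build time 3≤9, daily riders 106≥81).
P5: dominated by P1 (build time 3≤7, daily riders 106≥83).
P6: dominated by P1 (build time 3≤3, daily riders 106≥94).
P7: not dominated (best daily riders).
P8: dominated by P1 (build time 3≤6, daily riders 106≥21).
P9: dominated by P1 (build time 3≤9, daily riders 106≥58).
P10: not dominated (best build time).
P11: dominated by P1 (build time 3≤5, daily riders 106≥72).
P12: dominated by P1 (build time 3≤4, daily riders 106≥78).
Pareto-optimal: P1, P7, P10 → 3.

3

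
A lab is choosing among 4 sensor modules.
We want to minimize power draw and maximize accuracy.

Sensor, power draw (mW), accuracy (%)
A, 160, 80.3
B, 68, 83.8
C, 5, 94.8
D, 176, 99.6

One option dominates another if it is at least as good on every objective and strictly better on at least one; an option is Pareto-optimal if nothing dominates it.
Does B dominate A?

Yes

B vs A: power draw 68≤160, accuracy 83.8≥80.3 — B is at least as good on every objective with at least one strict improvement.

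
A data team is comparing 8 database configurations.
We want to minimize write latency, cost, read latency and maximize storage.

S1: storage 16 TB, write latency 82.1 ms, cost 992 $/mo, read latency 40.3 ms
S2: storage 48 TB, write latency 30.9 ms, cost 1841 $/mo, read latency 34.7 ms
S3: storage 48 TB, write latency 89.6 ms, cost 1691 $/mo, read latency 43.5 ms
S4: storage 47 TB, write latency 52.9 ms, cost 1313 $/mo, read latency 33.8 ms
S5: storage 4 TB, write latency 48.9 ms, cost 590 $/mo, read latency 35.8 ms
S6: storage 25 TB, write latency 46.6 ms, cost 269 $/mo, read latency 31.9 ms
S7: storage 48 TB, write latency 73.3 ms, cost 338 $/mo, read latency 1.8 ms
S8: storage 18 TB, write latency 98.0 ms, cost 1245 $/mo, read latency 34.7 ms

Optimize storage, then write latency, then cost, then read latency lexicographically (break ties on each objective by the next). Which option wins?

S2

First maximize storage: best is 48, kept {S2, S3, S7}.
Then minimize write latency: best is 30.9, kept {S2}.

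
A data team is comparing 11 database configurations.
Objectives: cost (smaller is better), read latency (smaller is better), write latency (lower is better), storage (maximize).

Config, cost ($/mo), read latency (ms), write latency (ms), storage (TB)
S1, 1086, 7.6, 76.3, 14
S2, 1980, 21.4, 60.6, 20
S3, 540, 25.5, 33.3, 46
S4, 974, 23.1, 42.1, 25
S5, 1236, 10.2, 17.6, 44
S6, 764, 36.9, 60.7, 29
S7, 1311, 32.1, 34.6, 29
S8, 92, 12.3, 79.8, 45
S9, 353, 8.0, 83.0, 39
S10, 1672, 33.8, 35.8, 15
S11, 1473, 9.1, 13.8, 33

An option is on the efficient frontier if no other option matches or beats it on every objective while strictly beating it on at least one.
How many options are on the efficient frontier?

7

S1: not dominated (best read latency).
S2: dominated by S5 (cost 1236≤1980, read latency 10.2≤21.4, write latency 17.6≤60.6, storage 44≥20).
S3: not dominated (best storage).
S4: not dominated.
S5: not dominated.
S6: dominated by S3 (cost 540≤764, read latency 25.5≤36.9, write latency 33.3≤60.7, storage 46≥29).
S7: dominated by S3 (cost 540≤1311, read latency 25.5≤32.1, write latency 33.3≤34.6, storage 46≥29).
S8: not dominated (best cost).
S9: not dominated.
S10: dominated by S3 (cost 540≤1672, read latency 25.5≤33.8, write latency 33.3≤35.8, storage 46≥15).
S11: not dominated (best write latency).
Pareto-optimal: S1, S3, S4, S5, S8, S9, S11 → 7.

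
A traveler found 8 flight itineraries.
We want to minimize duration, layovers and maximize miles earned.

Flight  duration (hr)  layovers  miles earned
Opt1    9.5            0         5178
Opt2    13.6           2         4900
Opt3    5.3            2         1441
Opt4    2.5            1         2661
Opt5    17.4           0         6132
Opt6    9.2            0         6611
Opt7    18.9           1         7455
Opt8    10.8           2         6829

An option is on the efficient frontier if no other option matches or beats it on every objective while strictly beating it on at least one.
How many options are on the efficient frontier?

4

Opt1: dominated by Opt6 (duration 9.2≤9.5, layovers 0≤0, miles earned 6611≥5178).
Opt2: dominated by Opt1 (duration 9.5≤13.6, layovers 0≤2, miles earned 5178≥4900).
Opt3: dominated by Opt4 (duration 2.5≤5.3, layovers 1≤2, miles earned 2661≥1441).
Opt4: not dominated (best duration).
Opt5: dominated by Opt6 (duration 9.2≤17.4, layovers 0≤0, miles earned 6611≥6132).
Opt6: not dominated.
Opt7: not dominated (best miles earned).
Opt8: not dominated.
Pareto-optimal: Opt4, Opt6, Opt7, Opt8 → 4.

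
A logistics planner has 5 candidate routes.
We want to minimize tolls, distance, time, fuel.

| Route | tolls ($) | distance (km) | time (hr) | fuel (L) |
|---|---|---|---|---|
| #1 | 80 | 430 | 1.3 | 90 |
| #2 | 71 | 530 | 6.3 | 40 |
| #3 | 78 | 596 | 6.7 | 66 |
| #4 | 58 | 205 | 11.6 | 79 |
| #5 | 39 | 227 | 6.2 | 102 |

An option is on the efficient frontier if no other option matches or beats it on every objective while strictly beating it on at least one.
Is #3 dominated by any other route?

Yes

#2 vs #3: tolls 71≤78, distance 530≤596, time 6.3≤6.7, fuel 40≤66 — #2 is at least as good on every objective and strictly better on at least one, so #2 dominates #3.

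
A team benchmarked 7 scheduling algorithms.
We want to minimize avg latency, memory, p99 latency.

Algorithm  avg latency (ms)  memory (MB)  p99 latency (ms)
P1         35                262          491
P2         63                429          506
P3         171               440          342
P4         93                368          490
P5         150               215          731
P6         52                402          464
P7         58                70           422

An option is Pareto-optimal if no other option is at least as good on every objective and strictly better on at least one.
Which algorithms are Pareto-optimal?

P1, P3, P6, P7

P1: not dominated (best avg latency).
P2: dominated by P1 (avg latency 35≤63, memory 262≤429, p99 latency 491≤506).
P3: not dominated (best p99 latency).
P4: dominated by P7 (avg latency 58≤93, memory 70≤368, p99 latency 422≤490).
P5: dominated by P7 (avg latency 58≤150, memory 70≤215, p99 latency 422≤731).
P6: not dominated.
P7: not dominated (best memory).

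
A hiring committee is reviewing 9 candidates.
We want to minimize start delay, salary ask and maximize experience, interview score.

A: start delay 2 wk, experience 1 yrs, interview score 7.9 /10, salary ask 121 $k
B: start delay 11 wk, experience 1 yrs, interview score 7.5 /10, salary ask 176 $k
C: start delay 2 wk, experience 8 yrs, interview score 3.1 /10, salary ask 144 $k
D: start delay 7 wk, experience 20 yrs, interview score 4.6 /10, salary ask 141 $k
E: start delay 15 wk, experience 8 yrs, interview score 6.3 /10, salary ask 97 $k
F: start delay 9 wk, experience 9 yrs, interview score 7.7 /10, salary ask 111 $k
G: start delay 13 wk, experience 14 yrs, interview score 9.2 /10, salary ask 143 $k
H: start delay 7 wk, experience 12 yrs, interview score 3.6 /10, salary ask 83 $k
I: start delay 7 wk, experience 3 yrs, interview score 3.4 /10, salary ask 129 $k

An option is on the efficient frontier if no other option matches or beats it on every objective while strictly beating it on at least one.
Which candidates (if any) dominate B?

A: start delay 2≤11, experience 1≥1, interview score 7.9≥7.5, salary ask 121≤176 — dominates B.
F: start delay 9≤11, experience 9≥1, interview score 7.7≥7.5, salary ask 111≤176 — dominates B.
Others (C, D, E, G, H, I) are each worse than B on at least one objective.

A, F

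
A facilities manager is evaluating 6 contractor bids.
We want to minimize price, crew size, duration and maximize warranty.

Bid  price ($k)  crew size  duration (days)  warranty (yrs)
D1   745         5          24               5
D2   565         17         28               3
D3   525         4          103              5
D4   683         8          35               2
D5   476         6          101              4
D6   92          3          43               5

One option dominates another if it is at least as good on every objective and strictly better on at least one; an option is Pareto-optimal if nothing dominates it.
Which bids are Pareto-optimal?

D1: not dominated (best duration).
D2: not dominated.
D3: dominated by D6 (price 92≤525, crew size 3≤4, duration 43≤103, warranty 5≥5).
D4: not dominated.
D5: dominated by D6 (price 92≤476, crew size 3≤6, duration 43≤101, warranty 5≥4).
D6: not dominated (best price).

D1, D2, D4, D6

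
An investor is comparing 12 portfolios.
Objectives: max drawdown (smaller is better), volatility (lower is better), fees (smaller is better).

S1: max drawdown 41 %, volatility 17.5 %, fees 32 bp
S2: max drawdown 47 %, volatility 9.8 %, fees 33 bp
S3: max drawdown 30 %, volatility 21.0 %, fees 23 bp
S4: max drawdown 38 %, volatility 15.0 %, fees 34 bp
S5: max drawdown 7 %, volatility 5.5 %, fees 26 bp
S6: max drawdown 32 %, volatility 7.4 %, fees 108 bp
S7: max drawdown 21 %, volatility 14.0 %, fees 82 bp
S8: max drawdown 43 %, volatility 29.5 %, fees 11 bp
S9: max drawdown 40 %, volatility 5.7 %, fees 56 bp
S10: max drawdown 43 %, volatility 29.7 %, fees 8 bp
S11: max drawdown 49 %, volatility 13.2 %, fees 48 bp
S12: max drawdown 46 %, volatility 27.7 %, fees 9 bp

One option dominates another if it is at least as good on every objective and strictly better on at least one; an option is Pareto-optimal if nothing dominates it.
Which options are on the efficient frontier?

S1: dominated by S5 (max drawdown 7≤41, volatility 5.5≤17.5, fees 26≤32).
S2: dominated by S5 (max drawdown 7≤47, volatility 5.5≤9.8, fees 26≤33).
S3: not dominated.
S4: dominated by S5 (max drawdown 7≤38, volatility 5.5≤15.0, fees 26≤34).
S5: not dominated (best max drawdown).
S6: dominated by S5 (max drawdown 7≤32, volatility 5.5≤7.4, fees 26≤108).
S7: dominated by S5 (max drawdown 7≤21, volatility 5.5≤14.0, fees 26≤82).
S8: not dominated.
S9: dominated by S5 (max drawdown 7≤40, volatility 5.5≤5.7, fees 26≤56).
S10: not dominated (best fees).
S11: dominated by S2 (max drawdown 47≤49, volatility 9.8≤13.2, fees 33≤48).
S12: not dominated.

S3, S5, S8, S10, S12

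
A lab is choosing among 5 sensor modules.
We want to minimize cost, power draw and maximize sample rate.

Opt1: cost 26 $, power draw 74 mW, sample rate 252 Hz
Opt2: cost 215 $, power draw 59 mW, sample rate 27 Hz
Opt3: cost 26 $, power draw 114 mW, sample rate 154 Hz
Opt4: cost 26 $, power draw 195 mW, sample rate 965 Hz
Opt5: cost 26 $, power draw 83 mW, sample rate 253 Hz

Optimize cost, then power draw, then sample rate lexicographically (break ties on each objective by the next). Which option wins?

First minimize cost: best is 26, kept {Opt1, Opt3, Opt4, Opt5}.
Then minimize power draw: best is 74, kept {Opt1}.

Opt1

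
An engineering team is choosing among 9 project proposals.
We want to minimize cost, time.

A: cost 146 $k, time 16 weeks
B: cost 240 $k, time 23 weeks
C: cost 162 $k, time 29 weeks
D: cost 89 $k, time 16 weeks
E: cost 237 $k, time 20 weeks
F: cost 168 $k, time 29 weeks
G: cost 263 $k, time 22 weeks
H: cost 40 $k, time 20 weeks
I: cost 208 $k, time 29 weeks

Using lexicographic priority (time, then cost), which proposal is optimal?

First minimize time: best is 16, kept {A, D}.
Then minimize cost: best is 89, kept {D}.

D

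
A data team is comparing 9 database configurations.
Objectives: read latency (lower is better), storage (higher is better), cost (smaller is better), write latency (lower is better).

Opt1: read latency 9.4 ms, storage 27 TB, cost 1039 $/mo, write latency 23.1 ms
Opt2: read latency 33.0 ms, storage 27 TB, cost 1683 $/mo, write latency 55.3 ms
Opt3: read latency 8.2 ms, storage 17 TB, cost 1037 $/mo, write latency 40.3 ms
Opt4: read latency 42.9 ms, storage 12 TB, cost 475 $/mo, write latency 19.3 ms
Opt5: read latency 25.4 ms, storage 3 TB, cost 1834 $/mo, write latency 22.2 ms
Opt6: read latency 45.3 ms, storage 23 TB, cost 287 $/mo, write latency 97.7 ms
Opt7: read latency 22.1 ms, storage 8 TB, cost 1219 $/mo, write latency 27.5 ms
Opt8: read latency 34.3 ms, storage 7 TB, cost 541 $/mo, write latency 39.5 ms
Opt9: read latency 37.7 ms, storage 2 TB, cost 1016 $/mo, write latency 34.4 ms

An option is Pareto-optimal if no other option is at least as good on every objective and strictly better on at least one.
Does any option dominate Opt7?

Yes

Opt1 vs Opt7: read latency 9.4≤22.1, storage 27≥8, cost 1039≤1219, write latency 23.1≤27.5 — Opt1 is at least as good on every objective and strictly better on at least one, so Opt1 dominates Opt7.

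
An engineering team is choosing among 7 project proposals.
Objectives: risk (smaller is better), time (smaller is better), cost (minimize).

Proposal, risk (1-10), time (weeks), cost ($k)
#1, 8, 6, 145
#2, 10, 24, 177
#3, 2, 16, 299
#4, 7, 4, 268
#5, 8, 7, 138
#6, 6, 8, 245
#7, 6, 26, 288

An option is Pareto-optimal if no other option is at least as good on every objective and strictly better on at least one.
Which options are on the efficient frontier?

#1, #3, #4, #5, #6

#1: not dominated.
#2: dominated by #1 (risk 8≤10, time 6≤24, cost 145≤177).
#3: not dominated (best risk).
#4: not dominated (best time).
#5: not dominated (best cost).
#6: not dominated.
#7: dominated by #6 (risk 6≤6, time 8≤26, cost 245≤288).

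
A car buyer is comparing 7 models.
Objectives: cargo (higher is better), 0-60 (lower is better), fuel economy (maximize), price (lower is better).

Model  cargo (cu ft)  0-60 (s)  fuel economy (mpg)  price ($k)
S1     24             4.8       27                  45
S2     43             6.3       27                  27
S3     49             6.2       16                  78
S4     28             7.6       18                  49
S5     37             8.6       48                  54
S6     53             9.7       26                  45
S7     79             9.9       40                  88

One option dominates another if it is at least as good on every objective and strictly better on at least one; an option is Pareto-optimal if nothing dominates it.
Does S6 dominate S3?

S6 vs S3: S6 is worse on 0-60 (9.7 vs 6.2), so it does not dominate S3.

No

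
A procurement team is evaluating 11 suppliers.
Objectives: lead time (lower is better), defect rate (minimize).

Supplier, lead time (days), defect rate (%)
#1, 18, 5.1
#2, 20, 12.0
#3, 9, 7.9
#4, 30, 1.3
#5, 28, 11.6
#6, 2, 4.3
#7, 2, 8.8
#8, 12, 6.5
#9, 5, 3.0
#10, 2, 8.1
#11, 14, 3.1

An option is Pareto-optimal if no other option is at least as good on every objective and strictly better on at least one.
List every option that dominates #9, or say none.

none

#1: worse on lead time (18 vs 5).
#2: worse on lead time (20 vs 5).
#3: worse on lead time (9 vs 5).
#4: worse on lead time (30 vs 5).
#5: worse on lead time (28 vs 5).
#6: worse on defect rate (4.3 vs 3.0).
#7: worse on defect rate (8.8 vs 3.0).
#8: worse on lead time (12 vs 5).
#10: worse on defect rate (8.1 vs 3.0).
#11: worse on lead time (14 vs 5).
No option dominates #9.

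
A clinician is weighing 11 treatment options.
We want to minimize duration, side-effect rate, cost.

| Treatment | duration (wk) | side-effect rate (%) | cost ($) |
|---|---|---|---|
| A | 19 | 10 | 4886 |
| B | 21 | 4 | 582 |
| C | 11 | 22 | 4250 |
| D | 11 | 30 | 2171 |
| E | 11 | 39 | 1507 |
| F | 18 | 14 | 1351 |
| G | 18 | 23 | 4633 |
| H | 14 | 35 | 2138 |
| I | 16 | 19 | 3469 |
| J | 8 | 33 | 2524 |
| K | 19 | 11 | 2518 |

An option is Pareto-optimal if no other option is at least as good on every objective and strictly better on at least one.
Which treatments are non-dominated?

A: not dominated.
B: not dominated (best side-effect rate).
C: not dominated.
D: not dominated.
E: not dominated.
F: not dominated.
G: dominated by C (duration 11≤18, side-effect rate 22≤23, cost 4250≤4633).
H: not dominated.
I: not dominated.
J: not dominated (best duration).
K: not dominated.

A, B, C, D, E, F, H, I, J, K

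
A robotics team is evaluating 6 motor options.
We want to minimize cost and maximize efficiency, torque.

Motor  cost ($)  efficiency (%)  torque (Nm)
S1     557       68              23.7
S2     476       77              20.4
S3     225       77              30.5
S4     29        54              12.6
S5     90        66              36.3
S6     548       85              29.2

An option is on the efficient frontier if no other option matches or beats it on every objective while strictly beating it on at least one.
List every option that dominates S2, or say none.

S3: cost 225≤476, efficiency 77≥77, torque 30.5≥20.4 — dominates S2.
Others (S1, S4, S5, S6) are each worse than S2 on at least one objective.

S3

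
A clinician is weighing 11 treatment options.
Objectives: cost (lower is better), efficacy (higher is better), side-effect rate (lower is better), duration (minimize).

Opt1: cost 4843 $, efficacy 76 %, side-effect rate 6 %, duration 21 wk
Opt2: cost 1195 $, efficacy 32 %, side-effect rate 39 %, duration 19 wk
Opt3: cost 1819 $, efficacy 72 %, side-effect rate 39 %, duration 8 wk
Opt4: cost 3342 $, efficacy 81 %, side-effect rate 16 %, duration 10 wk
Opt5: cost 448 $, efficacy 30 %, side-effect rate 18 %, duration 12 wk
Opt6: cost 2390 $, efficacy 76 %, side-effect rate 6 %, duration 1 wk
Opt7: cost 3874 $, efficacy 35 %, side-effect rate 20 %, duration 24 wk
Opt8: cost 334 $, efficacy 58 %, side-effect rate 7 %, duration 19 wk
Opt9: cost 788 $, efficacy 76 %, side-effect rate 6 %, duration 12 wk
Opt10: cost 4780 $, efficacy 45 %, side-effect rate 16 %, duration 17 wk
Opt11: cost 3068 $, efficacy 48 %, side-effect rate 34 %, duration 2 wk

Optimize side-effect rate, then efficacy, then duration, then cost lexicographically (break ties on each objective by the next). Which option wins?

Opt6

First minimize side-effect rate: best is 6, kept {Opt1, Opt6, Opt9}.
Then maximize efficacy: best is 76, kept {Opt1, Opt6, Opt9}.
Then minimize duration: best is 1, kept {Opt6}.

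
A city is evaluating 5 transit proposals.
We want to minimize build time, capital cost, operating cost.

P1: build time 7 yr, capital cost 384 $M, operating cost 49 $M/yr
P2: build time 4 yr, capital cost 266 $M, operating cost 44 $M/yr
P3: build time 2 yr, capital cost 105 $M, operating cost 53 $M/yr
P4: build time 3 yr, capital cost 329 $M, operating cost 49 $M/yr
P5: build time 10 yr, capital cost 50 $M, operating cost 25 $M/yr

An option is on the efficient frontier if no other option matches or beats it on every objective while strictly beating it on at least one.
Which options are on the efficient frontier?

P1: dominated by P2 (build time 4≤7, capital cost 266≤384, operating cost 44≤49).
P2: not dominated.
P3: not dominated (best build time).
P4: not dominated.
P5: not dominated (best capital cost).

P2, P3, P4, P5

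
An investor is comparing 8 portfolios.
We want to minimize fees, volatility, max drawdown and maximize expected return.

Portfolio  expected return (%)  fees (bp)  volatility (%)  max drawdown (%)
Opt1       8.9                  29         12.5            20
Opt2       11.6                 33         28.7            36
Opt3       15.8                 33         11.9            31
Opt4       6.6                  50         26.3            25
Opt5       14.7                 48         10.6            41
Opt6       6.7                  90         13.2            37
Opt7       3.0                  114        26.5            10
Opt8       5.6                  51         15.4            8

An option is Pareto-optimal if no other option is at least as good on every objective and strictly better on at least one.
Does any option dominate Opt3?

Opt1: worse on expected return (8.9 vs 15.8).
Opt2: worse on expected return (11.6 vs 15.8).
Opt4: worse on expected return (6.6 vs 15.8).
Opt5: worse on expected return (14.7 vs 15.8).
Opt6: worse on expected return (6.7 vs 15.8).
Opt7: worse on expected return (3.0 vs 15.8).
Opt8: worse on expected return (5.6 vs 15.8).
No option is at least as good as Opt3 on every objective and strictly better on one.

No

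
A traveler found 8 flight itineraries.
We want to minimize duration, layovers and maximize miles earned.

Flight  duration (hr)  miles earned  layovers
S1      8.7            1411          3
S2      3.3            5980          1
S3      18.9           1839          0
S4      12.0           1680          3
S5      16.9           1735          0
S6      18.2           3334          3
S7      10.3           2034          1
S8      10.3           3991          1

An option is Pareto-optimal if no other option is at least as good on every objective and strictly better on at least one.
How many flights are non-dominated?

S1: dominated by S2 (duration 3.3≤8.7, miles earned 5980≥1411, layovers 1≤3).
S2: not dominated (best duration).
S3: not dominated.
S4: dominated by S2 (duration 3.3≤12.0, miles earned 5980≥1680, layovers 1≤3).
S5: not dominated.
S6: dominated by S2 (duration 3.3≤18.2, miles earned 5980≥3334, layovers 1≤3).
S7: dominated by S2 (duration 3.3≤10.3, miles earned 5980≥2034, layovers 1≤1).
S8: dominated by S2 (duration 3.3≤10.3, miles earned 5980≥3991, layovers 1≤1).
Pareto-optimal: S2, S3, S5 → 3.

3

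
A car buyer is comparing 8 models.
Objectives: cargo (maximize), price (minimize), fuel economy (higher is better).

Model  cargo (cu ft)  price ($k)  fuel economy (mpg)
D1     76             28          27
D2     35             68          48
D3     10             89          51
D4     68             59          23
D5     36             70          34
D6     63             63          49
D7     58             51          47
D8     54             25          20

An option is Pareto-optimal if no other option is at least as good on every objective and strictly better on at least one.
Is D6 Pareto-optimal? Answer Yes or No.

Yes

D1: worse on fuel economy (27 vs 49).
D2: worse on cargo (35 vs 63).
D3: worse on cargo (10 vs 63).
D4: worse on fuel economy (23 vs 49).
D5: worse on cargo (36 vs 63).
D7: worse on cargo (58 vs 63).
D8: worse on cargo (54 vs 63).
No option is at least as good as D6 on every objective and strictly better on one.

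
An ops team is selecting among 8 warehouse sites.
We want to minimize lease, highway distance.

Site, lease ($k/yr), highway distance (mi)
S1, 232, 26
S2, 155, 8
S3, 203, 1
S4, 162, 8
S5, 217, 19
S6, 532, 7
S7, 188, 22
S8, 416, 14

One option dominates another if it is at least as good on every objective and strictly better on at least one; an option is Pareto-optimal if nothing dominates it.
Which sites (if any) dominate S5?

S2: lease 155≤217, highway distance 8≤19 — dominates S5.
S3: lease 203≤217, highway distance 1≤19 — dominates S5.
S4: lease 162≤217, highway distance 8≤19 — dominates S5.
Others (S1, S6, S7, S8) are each worse than S5 on at least one objective.

S2, S3, S4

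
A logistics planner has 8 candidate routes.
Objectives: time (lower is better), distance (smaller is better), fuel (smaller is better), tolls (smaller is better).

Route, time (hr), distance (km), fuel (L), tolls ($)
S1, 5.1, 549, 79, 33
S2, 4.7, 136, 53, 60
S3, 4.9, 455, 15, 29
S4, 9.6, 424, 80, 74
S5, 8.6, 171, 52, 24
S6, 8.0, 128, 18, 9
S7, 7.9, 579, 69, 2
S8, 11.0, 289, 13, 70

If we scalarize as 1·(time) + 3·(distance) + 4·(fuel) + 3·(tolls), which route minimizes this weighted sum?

S1: 1·5.1 + 3·549 + 4·79 + 3·33 = 2067.1
S2: 1·4.7 + 3·136 + 4·53 + 3·60 = 804.7
S3: 1·4.9 + 3·455 + 4·15 + 3·29 = 1516.9
S4: 1·9.6 + 3·424 + 4·80 + 3·74 = 1823.6
S5: 1·8.6 + 3·171 + 4·52 + 3·24 = 801.6
S6: 1·8.0 + 3·128 + 4·18 + 3·9 = 491.0
S7: 1·7.9 + 3·579 + 4·69 + 3·2 = 2026.9
S8: 1·11.0 + 3·289 + 4·13 + 3·70 = 1140.0
Lowest: S6 at 491.0.

S6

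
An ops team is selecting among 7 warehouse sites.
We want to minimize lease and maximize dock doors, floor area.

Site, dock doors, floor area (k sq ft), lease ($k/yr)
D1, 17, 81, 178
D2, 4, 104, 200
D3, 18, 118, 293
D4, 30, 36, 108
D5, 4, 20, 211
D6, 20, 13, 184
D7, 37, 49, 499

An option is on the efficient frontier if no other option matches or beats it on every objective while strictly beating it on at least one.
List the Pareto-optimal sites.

D1: not dominated.
D2: not dominated.
D3: not dominated (best floor area).
D4: not dominated (best lease).
D5: dominated by D1 (dock doors 17≥4, floor area 81≥20, lease 178≤211).
D6: dominated by D4 (dock doors 30≥20, floor area 36≥13, lease 108≤184).
D7: not dominated (best dock doors).

D1, D2, D3, D4, D7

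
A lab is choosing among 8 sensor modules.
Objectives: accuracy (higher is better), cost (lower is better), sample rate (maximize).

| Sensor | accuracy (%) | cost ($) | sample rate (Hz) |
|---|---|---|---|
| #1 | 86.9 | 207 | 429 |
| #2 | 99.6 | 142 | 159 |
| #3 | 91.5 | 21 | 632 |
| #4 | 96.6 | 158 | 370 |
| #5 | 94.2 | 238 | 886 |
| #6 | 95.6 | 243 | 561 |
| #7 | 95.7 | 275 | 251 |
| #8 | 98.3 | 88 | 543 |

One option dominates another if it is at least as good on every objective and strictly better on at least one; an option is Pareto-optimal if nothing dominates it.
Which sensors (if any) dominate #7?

#4: accuracy 96.6≥95.7, cost 158≤275, sample rate 370≥251 — dominates #7.
#8: accuracy 98.3≥95.7, cost 88≤275, sample rate 543≥251 — dominates #7.
Others (#1, #2, #3, #5, #6) are each worse than #7 on at least one objective.

#4, #8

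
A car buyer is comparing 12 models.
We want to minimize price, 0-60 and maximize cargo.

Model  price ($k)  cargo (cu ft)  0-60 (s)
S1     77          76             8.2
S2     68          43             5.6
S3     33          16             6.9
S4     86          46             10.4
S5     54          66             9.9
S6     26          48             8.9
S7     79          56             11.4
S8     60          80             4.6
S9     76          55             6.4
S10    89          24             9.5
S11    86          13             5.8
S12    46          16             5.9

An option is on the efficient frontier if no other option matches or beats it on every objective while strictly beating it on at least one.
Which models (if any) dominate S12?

none

S1: worse on price (77 vs 46).
S2: worse on price (68 vs 46).
S3: worse on 0-60 (6.9 vs 5.9).
S4: worse on price (86 vs 46).
S5: worse on price (54 vs 46).
S6: worse on 0-60 (8.9 vs 5.9).
S7: worse on price (79 vs 46).
S8: worse on price (60 vs 46).
S9: worse on price (76 vs 46).
S10: worse on price (89 vs 46).
S11: worse on price (86 vs 46).
No option dominates S12.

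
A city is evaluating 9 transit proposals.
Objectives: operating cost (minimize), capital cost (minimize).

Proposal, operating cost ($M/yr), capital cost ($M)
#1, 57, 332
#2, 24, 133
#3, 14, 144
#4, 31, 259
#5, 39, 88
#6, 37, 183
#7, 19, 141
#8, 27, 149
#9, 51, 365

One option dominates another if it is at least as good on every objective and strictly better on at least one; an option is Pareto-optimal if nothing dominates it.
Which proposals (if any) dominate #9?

#2, #3, #4, #5, #6, #7, #8

#2: operating cost 24≤51, capital cost 133≤365 — dominates #9.
#3: operating cost 14≤51, capital cost 144≤365 — dominates #9.
#4: operating cost 31≤51, capital cost 259≤365 — dominates #9.
#5: operating cost 39≤51, capital cost 88≤365 — dominates #9.
#6: operating cost 37≤51, capital cost 183≤365 — dominates #9.
#7: operating cost 19≤51, capital cost 141≤365 — dominates #9.
#8: operating cost 27≤51, capital cost 149≤365 — dominates #9.
Others (#1) are each worse than #9 on at least one objective.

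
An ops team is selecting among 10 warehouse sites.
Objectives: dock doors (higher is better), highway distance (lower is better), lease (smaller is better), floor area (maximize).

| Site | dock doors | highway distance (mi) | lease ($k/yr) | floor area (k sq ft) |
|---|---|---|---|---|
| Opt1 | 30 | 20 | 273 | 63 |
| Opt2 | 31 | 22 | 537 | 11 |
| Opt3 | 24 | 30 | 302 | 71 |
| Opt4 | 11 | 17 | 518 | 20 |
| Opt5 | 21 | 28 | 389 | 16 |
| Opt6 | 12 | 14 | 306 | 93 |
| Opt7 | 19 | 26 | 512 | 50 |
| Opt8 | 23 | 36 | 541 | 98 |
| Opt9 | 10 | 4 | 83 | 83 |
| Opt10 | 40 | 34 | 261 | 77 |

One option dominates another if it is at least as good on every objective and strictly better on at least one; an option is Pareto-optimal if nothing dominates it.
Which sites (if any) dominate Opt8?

Opt1: worse on floor area (63 vs 98).
Opt2: worse on floor area (11 vs 98).
Opt3: worse on floor area (71 vs 98).
Opt4: worse on dock doors (11 vs 23).
Opt5: worse on dock doors (21 vs 23).
Opt6: worse on dock doors (12 vs 23).
Opt7: worse on dock doors (19 vs 23).
Opt9: worse on dock doors (10 vs 23).
Opt10: worse on floor area (77 vs 98).
No option dominates Opt8.

none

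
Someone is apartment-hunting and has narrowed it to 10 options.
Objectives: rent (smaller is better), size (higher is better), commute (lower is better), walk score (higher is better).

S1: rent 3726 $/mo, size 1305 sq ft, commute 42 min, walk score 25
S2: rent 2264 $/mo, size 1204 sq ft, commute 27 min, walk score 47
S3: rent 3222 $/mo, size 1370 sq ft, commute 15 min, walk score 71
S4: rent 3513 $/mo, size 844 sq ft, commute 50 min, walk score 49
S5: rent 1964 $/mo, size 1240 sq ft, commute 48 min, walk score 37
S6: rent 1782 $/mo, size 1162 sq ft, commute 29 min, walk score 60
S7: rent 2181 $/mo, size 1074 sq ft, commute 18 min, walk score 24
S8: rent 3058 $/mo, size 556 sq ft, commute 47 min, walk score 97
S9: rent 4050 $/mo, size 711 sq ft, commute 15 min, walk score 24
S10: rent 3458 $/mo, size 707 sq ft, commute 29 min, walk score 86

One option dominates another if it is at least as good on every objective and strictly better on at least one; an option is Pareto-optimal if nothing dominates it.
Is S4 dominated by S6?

S6 vs S4: rent 1782≤3513, size 1162≥844, commute 29≤50, walk score 60≥49 — S6 is at least as good on every objective with at least one strict improvement.

Yes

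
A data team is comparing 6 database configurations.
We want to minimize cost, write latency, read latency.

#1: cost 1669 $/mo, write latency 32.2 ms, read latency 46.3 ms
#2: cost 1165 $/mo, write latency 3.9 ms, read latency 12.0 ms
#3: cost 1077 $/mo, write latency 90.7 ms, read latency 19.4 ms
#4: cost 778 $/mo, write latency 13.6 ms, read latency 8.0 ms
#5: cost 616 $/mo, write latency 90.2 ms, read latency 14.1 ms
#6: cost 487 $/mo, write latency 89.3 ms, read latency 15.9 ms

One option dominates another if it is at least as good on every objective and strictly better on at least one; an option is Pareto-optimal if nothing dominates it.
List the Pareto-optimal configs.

#1: dominated by #2 (cost 1165≤1669, write latency 3.9≤32.2, read latency 12.0≤46.3).
#2: not dominated (best write latency).
#3: dominated by #4 (cost 778≤1077, write latency 13.6≤90.7, read latency 8.0≤19.4).
#4: not dominated (best read latency).
#5: not dominated.
#6: not dominated (best cost).

#2, #4, #5, #6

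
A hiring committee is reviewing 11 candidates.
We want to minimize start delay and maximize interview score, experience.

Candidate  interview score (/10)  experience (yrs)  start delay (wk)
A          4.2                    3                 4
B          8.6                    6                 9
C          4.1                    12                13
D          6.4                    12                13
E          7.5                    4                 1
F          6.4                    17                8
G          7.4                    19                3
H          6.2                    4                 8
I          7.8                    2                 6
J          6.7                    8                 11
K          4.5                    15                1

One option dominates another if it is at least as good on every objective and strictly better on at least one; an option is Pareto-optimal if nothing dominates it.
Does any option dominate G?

No

A: worse on interview score (4.2 vs 7.4).
B: worse on experience (6 vs 19).
C: worse on interview score (4.1 vs 7.4).
D: worse on interview score (6.4 vs 7.4).
E: worse on experience (4 vs 19).
F: worse on interview score (6.4 vs 7.4).
H: worse on interview score (6.2 vs 7.4).
I: worse on experience (2 vs 19).
J: worse on interview score (6.7 vs 7.4).
K: worse on interview score (4.5 vs 7.4).
No option is at least as good as G on every objective and strictly better on one.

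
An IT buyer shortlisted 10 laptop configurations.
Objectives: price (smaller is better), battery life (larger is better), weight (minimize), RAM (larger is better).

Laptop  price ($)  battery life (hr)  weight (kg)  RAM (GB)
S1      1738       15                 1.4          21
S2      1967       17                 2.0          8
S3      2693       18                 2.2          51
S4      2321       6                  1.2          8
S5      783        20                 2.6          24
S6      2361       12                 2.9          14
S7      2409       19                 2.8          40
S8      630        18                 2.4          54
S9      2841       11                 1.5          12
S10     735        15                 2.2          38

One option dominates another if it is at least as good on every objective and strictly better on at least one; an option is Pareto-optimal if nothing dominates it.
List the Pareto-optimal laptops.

S1, S2, S3, S4, S5, S7, S8, S10

S1: not dominated.
S2: not dominated.
S3: not dominated.
S4: not dominated (best weight).
S5: not dominated (best battery life).
S6: dominated by S1 (price 1738≤2361, battery life 15≥12, weight 1.4≤2.9, RAM 21≥14).
S7: not dominated.
S8: not dominated (best price).
S9: dominated by S1 (price 1738≤2841, battery life 15≥11, weight 1.4≤1.5, RAM 21≥12).
S10: not dominated.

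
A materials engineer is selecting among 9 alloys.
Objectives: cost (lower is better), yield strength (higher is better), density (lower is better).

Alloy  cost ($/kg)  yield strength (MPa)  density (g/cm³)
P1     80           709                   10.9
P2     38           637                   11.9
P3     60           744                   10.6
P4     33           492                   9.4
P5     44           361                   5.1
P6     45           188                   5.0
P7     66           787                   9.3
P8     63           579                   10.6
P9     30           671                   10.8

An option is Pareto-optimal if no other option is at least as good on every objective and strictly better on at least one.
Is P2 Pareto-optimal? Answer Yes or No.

P9 vs P2: cost 30≤38, yield strength 671≥637, density 10.8≤11.9 — P9 is at least as good on every objective and strictly better on at least one, so P9 dominates P2.

No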